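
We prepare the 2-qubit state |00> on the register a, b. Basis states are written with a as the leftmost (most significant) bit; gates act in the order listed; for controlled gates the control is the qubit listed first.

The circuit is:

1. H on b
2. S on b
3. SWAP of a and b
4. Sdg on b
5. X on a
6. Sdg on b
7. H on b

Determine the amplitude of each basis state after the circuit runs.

The resulting statevector has amplitude I/2 on |00>, I/2 on |01>, 1/2 on |10>, 1/2 on |11>.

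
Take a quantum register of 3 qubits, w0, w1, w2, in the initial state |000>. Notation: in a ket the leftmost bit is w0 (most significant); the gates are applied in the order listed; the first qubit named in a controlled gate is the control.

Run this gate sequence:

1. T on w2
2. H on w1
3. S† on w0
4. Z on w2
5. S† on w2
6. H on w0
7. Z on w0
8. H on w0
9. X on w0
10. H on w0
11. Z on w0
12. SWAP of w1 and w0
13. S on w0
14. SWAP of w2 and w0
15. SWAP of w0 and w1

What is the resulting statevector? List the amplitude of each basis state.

After the circuit, the state carries amplitude 1/2 on |000>, I/2 on |001>, 0 on |010>, 0 on |011>, -1/2 on |100>, -I/2 on |101>, 0 on |110>, 0 on |111>. Key observation: steps 8-11 multiply out to the identity, so the circuit reduces to the remaining gates.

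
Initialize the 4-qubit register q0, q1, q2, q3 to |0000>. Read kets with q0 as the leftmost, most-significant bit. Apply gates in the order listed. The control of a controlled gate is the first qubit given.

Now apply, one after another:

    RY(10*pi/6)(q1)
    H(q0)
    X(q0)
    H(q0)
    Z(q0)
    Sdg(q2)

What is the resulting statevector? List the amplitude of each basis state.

After the circuit, the state carries amplitude -sqrt(3)/2 on |0000>, 1/2 on |0100>, and 0 on every other basis state. Key observation: gates 2-5 undo each other exactly, leaving only the rest of the circuit to track.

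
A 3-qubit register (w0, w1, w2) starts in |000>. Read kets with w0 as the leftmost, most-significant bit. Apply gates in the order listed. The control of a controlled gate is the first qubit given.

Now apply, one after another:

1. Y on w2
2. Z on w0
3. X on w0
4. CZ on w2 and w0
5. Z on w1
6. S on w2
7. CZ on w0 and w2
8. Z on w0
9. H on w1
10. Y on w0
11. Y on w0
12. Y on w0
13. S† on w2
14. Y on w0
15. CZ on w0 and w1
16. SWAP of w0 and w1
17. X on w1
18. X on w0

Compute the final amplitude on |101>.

The amplitude on |101> is -sqrt(2)*I/2.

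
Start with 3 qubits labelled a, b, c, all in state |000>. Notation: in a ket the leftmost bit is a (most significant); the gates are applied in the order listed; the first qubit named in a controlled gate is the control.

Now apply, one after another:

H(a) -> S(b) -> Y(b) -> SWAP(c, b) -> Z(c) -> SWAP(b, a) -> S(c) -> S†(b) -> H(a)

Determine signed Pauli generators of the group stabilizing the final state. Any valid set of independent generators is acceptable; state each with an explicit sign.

The final state is stabilized by the group generated by +XII, -IYI, -IIZ; other independent generating sets are equally valid.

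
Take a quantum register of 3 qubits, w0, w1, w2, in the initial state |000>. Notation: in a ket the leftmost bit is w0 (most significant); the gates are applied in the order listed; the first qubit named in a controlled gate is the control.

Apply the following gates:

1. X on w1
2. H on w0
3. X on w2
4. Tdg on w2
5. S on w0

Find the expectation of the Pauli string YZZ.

The observable YZZ averages to 1.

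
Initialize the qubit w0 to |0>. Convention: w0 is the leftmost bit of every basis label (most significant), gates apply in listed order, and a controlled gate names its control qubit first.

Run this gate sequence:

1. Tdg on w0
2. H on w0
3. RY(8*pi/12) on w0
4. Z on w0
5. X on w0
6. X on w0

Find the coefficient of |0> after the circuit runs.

The amplitude on |0> is -sqrt(6)/4 + sqrt(2)/4.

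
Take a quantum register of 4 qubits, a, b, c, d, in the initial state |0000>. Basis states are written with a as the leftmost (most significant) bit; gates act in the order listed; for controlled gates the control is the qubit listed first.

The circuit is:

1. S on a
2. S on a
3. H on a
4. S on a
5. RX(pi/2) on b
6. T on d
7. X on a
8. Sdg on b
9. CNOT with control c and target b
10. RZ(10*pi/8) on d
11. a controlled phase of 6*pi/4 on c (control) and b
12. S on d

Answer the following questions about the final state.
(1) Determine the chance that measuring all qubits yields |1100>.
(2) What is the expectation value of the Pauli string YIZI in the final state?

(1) A full measurement returns |1100> with probability 1/4.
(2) The observable YIZI averages to -1.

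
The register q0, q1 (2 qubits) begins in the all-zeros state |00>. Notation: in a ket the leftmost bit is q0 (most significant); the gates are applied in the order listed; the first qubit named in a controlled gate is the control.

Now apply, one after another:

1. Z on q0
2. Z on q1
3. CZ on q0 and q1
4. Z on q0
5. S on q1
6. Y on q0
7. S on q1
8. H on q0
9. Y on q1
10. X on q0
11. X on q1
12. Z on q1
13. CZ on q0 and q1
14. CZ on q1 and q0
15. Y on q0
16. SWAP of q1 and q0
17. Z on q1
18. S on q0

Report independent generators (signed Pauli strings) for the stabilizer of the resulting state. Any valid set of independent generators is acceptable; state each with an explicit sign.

The final state is stabilized by the group generated by -IX, +ZI; other independent generating sets are equally valid.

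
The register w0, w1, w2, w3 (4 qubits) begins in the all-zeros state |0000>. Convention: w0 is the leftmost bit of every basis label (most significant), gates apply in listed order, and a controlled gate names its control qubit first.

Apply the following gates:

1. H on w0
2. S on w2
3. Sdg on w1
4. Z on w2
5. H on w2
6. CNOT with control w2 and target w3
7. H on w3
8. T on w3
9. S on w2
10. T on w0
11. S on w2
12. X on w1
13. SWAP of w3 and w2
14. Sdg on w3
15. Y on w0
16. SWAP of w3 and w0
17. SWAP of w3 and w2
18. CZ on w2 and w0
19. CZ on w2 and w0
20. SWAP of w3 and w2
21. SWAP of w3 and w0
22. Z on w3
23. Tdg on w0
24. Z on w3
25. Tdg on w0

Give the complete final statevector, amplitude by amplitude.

After the circuit, the state carries amplitude 0 on |0000>, 0 on |0001>, 0 on |0010>, 0 on |0011>, -sqrt(2)*exp(3*I*pi/4)/4 on |0100>, sqrt(2)*exp(I*pi/4)/4 on |0101>, sqrt(2)/4 on |0110>, -sqrt(2)*I/4 on |0111>, 0 on |1000>, 0 on |1001>, 0 on |1010>, 0 on |1011>, sqrt(2)/4 on |1100>, sqrt(2)*I/4 on |1101>, sqrt(2)*exp(I*pi/4)/4 on |1110>, -sqrt(2)*exp(3*I*pi/4)/4 on |1111>.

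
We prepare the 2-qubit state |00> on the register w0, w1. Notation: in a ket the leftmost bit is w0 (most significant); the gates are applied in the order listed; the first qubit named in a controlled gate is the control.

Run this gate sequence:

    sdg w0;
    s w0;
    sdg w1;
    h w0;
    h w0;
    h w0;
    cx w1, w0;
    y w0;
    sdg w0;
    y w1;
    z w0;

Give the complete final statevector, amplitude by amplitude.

The resulting statevector has amplitude 0 on |00>, sqrt(2)/2 on |01>, 0 on |10>, -sqrt(2)*I/2 on |11>.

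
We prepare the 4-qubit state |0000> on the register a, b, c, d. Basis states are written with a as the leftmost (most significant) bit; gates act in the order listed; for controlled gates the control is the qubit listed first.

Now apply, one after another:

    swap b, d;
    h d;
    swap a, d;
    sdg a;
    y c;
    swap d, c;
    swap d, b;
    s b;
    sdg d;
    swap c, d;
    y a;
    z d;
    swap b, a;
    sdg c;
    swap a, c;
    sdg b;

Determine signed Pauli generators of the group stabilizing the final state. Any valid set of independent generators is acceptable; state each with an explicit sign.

The stabilizer group can be generated by -IXII, +ZIII, -IIZI, +IIIZ, among other valid generating sets.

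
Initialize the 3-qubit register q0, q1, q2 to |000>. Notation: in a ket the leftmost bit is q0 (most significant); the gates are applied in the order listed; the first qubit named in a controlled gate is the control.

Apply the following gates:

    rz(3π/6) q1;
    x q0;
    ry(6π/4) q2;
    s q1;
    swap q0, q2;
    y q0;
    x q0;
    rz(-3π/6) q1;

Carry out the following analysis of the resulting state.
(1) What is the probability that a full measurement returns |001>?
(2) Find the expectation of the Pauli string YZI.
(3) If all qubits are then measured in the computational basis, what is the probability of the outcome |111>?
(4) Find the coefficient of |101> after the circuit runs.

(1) The probability of measuring |001> is 1/2.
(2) In the final state, YZI has expectation 0.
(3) The probability of measuring |111> is 0.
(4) The amplitude on |101> is -sqrt(2)*I/2.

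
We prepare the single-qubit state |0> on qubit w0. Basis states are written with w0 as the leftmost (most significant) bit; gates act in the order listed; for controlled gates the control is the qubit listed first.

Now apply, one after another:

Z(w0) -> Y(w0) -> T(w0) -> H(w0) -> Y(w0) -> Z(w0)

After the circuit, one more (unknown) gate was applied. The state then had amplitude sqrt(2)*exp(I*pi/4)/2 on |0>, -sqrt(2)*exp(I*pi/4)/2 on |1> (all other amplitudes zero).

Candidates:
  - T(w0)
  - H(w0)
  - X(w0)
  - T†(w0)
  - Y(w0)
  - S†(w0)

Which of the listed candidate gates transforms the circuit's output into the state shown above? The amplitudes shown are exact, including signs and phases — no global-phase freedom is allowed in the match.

The unique candidate consistent with the amplitudes is X(w0).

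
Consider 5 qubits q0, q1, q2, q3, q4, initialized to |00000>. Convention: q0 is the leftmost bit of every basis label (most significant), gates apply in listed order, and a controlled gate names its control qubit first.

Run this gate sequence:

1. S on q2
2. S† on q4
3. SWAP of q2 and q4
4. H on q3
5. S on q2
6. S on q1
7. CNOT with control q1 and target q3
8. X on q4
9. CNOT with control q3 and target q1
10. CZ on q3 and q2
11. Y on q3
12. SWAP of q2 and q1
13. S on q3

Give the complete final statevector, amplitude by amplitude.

After the circuit, the state carries amplitude -sqrt(2)/2 on |00011>, -sqrt(2)*I/2 on |00101>, and 0 on every other basis state.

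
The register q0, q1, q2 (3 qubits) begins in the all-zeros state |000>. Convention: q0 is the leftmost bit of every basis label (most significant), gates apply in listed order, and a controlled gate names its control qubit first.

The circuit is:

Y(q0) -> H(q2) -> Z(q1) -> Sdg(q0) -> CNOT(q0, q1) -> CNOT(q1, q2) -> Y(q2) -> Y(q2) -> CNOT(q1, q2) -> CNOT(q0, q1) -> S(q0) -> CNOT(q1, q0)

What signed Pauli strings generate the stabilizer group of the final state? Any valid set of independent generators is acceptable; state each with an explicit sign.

One valid set of independent stabilizer generators is +IIX, -ZII, +IZI (any independent generating set of the same group is equally correct).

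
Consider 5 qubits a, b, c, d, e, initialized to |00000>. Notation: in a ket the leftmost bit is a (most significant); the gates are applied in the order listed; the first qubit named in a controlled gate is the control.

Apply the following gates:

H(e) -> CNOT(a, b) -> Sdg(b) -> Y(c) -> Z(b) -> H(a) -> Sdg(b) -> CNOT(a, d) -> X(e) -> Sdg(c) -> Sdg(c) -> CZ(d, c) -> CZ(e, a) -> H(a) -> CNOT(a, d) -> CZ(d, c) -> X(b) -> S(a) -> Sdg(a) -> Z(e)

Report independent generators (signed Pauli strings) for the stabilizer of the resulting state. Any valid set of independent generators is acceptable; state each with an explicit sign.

The final state is stabilized by the group generated by +XIIZZ, +ZIIXZ, -ZIIZX, -IZIII, -IIZII; other independent generating sets are equally valid.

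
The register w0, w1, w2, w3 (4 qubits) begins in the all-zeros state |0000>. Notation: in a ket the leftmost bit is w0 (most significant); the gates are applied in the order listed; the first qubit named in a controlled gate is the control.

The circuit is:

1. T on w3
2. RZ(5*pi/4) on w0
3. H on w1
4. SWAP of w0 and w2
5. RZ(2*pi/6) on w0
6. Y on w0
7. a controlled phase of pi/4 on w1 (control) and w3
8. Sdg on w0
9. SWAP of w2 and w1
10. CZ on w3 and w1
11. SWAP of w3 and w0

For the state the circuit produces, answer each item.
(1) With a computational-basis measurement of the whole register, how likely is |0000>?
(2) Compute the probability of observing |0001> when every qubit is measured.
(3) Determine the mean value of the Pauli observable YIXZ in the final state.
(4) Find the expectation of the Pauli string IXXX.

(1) The probability of measuring |0000> is 0.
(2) The probability of measuring |0001> is 1/2.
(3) The expectation value of YIXZ is 0.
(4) The observable IXXX averages to 0.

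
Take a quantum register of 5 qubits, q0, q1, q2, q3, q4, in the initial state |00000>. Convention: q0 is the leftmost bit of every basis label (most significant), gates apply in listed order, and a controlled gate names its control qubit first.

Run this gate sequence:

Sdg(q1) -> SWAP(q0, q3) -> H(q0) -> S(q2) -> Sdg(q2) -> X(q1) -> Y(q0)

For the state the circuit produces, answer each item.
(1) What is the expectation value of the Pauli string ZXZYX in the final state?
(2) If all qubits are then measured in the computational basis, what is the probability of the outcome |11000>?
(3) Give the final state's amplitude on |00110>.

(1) The observable ZXZYX averages to 0.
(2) Outcome |11000> occurs with probability 1/2.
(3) The final state's coefficient on |00110> equals 0.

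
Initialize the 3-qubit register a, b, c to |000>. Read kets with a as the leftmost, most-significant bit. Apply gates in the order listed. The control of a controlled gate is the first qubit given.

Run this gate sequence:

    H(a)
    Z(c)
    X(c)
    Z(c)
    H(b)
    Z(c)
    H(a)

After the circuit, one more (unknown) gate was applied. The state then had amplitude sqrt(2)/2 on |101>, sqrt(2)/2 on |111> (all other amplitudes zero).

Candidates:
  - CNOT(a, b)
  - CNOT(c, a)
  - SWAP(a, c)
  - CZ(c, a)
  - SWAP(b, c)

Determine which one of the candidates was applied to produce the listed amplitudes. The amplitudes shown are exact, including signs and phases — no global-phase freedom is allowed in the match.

It was CNOT(c, a) that produced the state shown.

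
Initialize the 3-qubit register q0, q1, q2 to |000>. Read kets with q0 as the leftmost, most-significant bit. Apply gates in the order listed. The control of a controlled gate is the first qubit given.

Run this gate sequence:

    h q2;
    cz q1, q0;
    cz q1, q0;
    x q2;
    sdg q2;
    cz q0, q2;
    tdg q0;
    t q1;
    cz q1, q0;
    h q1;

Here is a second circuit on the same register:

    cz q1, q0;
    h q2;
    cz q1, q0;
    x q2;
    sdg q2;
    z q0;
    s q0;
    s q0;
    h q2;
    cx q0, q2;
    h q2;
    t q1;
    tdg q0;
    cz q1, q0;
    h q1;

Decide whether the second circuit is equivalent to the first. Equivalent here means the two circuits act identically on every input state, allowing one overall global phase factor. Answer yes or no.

Yes: on every input state the two circuits agree up to one overall phase factor.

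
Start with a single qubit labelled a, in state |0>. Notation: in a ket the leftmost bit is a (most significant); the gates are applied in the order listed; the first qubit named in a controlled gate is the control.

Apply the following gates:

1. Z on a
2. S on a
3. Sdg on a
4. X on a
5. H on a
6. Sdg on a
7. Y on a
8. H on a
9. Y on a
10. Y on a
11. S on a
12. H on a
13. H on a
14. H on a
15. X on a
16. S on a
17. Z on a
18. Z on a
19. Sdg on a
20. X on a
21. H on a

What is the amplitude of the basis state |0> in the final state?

The final state's coefficient on |0> equals 1/2 + I/2. Key observation: steps 15-20 multiply out to the identity, so the circuit reduces to the remaining gates.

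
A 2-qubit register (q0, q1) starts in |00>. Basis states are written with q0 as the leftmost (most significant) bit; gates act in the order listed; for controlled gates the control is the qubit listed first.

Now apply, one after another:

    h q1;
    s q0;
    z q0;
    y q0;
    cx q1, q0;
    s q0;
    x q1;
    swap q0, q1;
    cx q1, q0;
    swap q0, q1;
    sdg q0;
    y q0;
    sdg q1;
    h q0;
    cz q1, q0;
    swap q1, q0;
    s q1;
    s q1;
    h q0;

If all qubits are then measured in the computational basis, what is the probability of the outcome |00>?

The probability of measuring |00> is 0.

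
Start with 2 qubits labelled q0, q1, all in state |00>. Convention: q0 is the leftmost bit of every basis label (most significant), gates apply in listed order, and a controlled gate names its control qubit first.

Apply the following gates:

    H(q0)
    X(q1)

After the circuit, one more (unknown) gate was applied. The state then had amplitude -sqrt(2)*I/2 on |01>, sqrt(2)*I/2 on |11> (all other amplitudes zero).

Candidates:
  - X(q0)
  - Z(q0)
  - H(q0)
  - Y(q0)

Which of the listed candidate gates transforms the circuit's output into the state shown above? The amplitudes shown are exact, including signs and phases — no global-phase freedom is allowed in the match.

The unique candidate consistent with the amplitudes is Y(q0).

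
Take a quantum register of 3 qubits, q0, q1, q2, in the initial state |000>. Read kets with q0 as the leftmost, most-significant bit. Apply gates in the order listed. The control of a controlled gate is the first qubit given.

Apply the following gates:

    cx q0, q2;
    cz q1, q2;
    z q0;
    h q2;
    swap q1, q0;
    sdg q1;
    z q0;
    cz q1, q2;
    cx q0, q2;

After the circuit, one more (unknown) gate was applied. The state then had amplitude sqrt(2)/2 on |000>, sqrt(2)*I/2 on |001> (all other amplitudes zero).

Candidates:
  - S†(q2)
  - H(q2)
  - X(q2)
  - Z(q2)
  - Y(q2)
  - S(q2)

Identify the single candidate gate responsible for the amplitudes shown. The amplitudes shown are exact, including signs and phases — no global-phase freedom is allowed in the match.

The unique candidate consistent with the amplitudes is S(q2).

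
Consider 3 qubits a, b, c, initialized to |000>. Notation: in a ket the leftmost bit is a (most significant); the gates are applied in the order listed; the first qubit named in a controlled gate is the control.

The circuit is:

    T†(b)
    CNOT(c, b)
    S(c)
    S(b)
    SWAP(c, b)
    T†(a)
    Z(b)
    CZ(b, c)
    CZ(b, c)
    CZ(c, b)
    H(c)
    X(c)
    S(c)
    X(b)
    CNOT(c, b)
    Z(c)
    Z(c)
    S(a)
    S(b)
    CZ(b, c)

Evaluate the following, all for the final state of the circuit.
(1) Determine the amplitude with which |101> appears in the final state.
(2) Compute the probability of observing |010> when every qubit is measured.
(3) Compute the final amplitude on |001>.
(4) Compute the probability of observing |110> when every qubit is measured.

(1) |101> carries amplitude 0 in the final state.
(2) The probability of measuring |010> is 1/2.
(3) The final state's coefficient on |001> equals sqrt(2)*I/2.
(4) A full measurement returns |110> with probability 0.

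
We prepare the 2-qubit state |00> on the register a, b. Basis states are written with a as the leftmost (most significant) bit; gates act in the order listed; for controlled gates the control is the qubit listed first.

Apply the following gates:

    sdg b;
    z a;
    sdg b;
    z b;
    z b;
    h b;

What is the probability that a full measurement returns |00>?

Outcome |00> occurs with probability 1/2.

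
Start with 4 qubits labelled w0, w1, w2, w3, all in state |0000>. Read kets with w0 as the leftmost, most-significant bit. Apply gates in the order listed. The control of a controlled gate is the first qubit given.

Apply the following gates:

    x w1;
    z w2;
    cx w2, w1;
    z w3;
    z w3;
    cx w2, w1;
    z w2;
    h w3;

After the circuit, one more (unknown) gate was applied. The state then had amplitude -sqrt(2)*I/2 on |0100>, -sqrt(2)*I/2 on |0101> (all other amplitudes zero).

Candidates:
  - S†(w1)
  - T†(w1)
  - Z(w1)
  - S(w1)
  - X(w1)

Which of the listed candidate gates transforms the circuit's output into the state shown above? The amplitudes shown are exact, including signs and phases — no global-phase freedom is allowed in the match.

The unique candidate consistent with the amplitudes is S†(w1).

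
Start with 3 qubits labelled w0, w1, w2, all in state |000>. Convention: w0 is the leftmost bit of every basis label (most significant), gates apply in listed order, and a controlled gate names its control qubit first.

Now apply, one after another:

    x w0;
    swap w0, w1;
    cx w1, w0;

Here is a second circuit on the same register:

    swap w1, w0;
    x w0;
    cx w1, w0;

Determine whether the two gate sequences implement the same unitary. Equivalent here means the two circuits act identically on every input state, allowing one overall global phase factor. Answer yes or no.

No — the two circuits implement different unitaries, even allowing a global phase.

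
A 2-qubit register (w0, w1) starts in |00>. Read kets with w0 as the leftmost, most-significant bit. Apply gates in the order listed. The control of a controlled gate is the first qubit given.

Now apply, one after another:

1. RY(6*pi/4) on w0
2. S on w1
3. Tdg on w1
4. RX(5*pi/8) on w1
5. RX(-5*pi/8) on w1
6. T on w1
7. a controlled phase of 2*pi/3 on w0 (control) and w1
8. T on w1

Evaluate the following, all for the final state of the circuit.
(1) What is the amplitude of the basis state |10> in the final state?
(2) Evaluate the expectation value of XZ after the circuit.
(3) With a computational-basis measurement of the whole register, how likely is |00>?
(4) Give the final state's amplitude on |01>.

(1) The final state's coefficient on |10> equals sqrt(2)/2.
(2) The observable XZ averages to -1.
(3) A full measurement returns |00> with probability 1/2.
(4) The final state's coefficient on |01> equals 0.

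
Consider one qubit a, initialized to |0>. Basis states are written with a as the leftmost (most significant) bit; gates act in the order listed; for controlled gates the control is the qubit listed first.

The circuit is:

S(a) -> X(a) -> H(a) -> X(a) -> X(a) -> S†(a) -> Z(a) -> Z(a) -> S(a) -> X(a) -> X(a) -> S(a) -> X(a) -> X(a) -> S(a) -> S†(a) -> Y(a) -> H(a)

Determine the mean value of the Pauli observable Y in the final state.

The observable Y averages to 1.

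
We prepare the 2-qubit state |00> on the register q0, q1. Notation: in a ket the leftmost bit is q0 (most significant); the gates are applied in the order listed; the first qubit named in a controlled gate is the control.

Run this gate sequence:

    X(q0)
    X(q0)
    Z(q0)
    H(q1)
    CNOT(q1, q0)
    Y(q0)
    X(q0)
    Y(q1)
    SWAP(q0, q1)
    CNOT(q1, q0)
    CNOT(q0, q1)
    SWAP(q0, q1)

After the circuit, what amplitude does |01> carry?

|01> carries amplitude -sqrt(2)/2 in the final state.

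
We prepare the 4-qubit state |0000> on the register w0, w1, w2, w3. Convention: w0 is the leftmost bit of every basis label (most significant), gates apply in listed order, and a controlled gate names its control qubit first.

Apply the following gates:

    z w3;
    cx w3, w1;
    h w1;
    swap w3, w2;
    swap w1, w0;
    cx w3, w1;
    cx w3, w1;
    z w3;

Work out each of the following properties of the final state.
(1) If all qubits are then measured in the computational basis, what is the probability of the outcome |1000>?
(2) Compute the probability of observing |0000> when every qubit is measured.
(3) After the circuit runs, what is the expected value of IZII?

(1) The probability of measuring |1000> is 1/2.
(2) Outcome |0000> occurs with probability 1/2.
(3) The expectation value of IZII is 1.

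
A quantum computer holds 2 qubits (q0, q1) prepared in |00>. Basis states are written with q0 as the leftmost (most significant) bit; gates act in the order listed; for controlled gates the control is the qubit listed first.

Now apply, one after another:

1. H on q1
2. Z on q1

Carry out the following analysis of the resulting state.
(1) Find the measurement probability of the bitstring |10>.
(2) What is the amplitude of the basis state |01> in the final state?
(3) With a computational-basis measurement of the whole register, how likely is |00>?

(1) A full measurement returns |10> with probability 0.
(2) |01> carries amplitude -sqrt(2)/2 in the final state.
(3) The probability of measuring |00> is 1/2.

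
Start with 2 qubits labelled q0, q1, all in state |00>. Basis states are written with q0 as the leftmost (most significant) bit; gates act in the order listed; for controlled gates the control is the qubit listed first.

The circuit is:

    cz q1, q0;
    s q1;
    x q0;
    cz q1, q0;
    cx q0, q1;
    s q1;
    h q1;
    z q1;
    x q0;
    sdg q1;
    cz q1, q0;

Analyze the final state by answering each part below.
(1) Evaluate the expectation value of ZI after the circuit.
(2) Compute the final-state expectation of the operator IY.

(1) In the final state, ZI has expectation 1.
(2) The expectation value of IY is -1.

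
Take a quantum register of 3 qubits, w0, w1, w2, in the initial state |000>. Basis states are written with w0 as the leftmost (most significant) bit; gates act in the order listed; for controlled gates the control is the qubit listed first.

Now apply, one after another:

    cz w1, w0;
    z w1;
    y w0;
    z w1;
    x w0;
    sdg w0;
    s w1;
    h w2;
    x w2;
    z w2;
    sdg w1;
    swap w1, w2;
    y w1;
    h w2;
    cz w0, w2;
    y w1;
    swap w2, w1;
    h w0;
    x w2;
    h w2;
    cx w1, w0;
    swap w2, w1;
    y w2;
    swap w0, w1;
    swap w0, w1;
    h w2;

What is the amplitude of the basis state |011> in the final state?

The amplitude on |011> is -sqrt(2)/2.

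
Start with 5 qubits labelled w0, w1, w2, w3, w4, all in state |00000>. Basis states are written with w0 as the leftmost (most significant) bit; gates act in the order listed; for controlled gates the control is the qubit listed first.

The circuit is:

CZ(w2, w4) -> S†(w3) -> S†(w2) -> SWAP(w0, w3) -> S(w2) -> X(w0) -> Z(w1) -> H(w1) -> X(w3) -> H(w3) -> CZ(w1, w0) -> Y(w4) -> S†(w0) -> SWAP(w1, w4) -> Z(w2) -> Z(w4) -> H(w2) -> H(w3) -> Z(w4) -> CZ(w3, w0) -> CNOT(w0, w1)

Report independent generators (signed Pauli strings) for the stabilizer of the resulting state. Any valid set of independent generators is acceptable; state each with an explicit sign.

One valid set of independent stabilizer generators is +IIXII, -IIIIX, -ZIIII, +IZIII, -IIIZI (any independent generating set of the same group is equally correct).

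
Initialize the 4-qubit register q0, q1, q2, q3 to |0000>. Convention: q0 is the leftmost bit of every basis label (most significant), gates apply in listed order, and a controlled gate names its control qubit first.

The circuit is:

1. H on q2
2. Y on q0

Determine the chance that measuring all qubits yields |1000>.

Outcome |1000> occurs with probability 1/2.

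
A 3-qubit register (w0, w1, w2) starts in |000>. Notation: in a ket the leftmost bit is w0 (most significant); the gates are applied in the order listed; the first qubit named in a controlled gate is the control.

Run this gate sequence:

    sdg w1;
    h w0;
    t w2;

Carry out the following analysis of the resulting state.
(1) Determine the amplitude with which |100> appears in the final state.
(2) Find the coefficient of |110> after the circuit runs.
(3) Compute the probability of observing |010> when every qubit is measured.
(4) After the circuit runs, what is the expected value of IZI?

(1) The amplitude on |100> is sqrt(2)/2.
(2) The final state's coefficient on |110> equals 0.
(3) The probability of measuring |010> is 0.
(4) The observable IZI averages to 1.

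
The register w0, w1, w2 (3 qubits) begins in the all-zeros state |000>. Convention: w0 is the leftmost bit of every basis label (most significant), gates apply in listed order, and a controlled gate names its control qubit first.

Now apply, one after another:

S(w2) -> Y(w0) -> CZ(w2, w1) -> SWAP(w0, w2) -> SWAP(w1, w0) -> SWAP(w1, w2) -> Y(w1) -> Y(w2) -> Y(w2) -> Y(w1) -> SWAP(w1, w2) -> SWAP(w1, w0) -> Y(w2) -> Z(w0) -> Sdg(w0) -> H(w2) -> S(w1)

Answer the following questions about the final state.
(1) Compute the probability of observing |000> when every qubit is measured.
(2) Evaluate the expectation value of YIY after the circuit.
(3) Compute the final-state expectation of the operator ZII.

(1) Outcome |000> occurs with probability 1/2. Key observation: the block from step 5 through step 12 cancels to the identity and can be dropped.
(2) In the final state, YIY has expectation 0.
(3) The expectation value of ZII is 1.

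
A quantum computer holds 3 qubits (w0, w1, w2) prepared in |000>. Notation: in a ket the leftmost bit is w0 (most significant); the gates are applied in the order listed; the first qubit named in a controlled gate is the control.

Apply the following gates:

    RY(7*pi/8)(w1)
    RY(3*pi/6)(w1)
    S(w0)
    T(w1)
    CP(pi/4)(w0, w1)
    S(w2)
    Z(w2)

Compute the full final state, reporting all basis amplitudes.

After the circuit, the state carries amplitude -sin(3*pi/16) on |000>, exp(I*pi/4)*sin(5*pi/16) on |010>, and 0 on every other basis state.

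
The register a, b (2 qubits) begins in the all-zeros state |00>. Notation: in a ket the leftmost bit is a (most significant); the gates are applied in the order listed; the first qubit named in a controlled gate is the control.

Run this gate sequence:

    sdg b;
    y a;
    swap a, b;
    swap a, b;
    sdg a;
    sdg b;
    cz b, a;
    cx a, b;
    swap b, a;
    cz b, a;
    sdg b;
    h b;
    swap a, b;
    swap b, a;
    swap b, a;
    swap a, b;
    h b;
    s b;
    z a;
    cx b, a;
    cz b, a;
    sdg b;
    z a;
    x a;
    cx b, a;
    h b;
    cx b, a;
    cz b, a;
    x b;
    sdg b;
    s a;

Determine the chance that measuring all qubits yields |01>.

A full measurement returns |01> with probability 1/2. Key observation: steps 11-18 multiply out to the identity, so the circuit reduces to the remaining gates.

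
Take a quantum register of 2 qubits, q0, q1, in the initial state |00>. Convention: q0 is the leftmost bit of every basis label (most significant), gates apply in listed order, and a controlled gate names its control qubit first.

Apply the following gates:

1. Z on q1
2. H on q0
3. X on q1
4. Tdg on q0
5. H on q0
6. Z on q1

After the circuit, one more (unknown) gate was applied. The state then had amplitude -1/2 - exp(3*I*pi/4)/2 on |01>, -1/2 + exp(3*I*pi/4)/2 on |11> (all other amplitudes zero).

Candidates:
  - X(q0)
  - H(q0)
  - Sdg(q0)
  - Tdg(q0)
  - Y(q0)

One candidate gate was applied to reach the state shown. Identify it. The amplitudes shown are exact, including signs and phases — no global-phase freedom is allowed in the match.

The applied gate was X(q0).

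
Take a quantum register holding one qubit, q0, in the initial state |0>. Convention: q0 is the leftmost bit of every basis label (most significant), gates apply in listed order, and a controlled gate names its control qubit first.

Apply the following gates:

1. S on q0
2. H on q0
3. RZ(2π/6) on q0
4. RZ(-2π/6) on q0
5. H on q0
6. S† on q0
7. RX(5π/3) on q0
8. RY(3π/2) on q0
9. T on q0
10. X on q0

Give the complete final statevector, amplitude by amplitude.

After the circuit, the state carries amplitude (-sqrt(6) + sqrt(2)*I)*exp(I*pi/4)/4 on |0>, sqrt(6)/4 + sqrt(2)*I/4 on |1>.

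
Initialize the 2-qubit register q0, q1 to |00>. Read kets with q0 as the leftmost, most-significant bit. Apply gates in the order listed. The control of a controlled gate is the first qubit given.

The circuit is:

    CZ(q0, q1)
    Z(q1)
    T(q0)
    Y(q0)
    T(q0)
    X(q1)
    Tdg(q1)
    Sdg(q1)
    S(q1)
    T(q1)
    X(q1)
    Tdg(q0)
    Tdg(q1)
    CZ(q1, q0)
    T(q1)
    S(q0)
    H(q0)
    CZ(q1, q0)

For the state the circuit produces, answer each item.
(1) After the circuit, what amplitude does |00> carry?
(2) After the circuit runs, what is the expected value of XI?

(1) The amplitude on |00> is -sqrt(2)/2. Key observation: the block from step 5 through step 12 cancels to the identity and can be dropped.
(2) In the final state, XI has expectation -1.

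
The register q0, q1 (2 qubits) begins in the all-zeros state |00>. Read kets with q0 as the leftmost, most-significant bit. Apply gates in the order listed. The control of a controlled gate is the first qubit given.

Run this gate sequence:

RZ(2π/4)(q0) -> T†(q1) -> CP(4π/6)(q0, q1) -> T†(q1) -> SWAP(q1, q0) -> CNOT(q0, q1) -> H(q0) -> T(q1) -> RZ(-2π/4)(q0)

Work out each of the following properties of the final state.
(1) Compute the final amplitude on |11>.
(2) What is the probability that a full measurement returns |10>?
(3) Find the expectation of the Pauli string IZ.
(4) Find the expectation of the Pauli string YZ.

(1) The amplitude on |11> is 0.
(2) A full measurement returns |10> with probability 1/2.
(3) The observable IZ averages to 1.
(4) In the final state, YZ has expectation -1.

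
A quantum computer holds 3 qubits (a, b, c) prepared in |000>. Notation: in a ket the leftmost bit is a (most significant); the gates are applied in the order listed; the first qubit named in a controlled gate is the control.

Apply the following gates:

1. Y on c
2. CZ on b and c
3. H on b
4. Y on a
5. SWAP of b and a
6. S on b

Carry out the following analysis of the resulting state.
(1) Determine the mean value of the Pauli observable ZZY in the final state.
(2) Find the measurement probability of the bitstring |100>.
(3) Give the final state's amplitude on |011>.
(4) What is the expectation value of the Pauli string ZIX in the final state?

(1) The observable ZZY averages to 0.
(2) The probability of measuring |100> is 0.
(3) |011> carries amplitude -sqrt(2)*I/2 in the final state.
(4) The expectation value of ZIX is 0.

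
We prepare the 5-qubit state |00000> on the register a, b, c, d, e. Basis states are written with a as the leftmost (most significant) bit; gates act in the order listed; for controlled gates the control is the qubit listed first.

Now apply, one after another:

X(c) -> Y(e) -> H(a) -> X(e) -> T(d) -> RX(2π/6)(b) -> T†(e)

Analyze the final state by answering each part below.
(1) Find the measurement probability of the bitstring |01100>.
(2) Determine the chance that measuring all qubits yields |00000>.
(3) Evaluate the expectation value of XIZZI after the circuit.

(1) The probability of measuring |01100> is 1/8.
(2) The probability of measuring |00000> is 0.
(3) The expectation value of XIZZI is -1.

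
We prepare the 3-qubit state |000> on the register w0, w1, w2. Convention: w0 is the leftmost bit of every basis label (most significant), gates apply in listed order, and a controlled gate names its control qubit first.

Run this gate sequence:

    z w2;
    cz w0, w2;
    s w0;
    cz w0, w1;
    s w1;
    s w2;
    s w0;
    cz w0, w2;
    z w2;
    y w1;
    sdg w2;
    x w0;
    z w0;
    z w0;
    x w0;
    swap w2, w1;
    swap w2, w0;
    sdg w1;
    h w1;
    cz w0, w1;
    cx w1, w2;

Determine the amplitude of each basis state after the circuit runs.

The final amplitudes are sqrt(2)*I/2 on |100>, -sqrt(2)*I/2 on |111>, and 0 on every other basis state. Key observation: gates 12-15 undo each other exactly, leaving only the rest of the circuit to track.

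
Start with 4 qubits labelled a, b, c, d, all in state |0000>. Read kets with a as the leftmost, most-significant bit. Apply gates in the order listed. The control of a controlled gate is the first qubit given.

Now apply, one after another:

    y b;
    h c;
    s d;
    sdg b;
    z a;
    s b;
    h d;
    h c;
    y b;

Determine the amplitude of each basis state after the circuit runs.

The resulting statevector has amplitude sqrt(2)/2 on |0000>, sqrt(2)/2 on |0001>, and 0 on every other basis state.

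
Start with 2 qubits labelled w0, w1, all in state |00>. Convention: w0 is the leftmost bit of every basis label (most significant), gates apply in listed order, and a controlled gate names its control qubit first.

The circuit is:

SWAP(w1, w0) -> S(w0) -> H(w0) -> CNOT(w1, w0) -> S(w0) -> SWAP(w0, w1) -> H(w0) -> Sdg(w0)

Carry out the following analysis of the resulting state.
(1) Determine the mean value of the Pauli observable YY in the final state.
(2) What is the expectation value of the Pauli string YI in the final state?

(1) The observable YY averages to -1.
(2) The expectation value of YI is -1.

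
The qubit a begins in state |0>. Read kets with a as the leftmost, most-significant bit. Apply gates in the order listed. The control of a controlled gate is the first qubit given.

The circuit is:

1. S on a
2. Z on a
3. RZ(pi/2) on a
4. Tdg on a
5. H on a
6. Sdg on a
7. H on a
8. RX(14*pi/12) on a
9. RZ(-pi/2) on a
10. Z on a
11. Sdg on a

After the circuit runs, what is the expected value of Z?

The observable Z averages to -1/2.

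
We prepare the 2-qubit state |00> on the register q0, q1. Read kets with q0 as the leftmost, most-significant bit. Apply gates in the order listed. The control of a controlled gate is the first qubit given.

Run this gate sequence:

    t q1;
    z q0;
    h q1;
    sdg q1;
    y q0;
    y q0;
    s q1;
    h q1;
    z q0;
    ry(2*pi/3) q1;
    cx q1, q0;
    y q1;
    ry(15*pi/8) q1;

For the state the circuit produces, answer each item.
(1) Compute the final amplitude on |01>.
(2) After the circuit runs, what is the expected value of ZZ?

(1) |01> carries amplitude -I*cos(pi/16)/2 in the final state. Key observation: gates 2-9 undo each other exactly, leaving only the rest of the circuit to track.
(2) In the final state, ZZ has expectation -sqrt(sqrt(2) + 2)/2.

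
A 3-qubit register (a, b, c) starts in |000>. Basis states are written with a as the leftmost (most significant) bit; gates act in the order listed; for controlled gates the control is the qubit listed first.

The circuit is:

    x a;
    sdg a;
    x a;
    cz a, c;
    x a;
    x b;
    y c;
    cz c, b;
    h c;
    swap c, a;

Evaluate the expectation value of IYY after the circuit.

The expectation value of IYY is 0.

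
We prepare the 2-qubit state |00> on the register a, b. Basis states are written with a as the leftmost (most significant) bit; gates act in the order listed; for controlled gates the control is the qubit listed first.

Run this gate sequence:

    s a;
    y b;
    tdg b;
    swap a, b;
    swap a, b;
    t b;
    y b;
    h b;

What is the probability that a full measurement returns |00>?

The probability of measuring |00> is 1/2. Key observation: gates 3-6 undo each other exactly, leaving only the rest of the circuit to track.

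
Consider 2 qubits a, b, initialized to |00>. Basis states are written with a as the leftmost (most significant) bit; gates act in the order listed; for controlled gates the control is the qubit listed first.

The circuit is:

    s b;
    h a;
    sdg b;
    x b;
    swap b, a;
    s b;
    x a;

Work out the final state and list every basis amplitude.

The final amplitudes are sqrt(2)/2 on |00>, sqrt(2)*I/2 on |01>, 0 on |10>, 0 on |11>.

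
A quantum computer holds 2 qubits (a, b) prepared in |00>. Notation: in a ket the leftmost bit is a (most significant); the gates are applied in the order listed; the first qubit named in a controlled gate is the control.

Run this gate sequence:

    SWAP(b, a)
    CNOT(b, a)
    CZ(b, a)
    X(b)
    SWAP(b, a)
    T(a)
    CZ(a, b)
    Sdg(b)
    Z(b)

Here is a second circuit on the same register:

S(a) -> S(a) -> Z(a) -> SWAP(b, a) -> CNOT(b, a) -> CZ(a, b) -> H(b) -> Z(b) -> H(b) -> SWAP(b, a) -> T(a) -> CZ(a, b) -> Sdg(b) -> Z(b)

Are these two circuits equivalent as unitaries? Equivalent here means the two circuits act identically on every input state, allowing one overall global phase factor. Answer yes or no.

Yes: on every input state the two circuits agree up to one overall phase factor.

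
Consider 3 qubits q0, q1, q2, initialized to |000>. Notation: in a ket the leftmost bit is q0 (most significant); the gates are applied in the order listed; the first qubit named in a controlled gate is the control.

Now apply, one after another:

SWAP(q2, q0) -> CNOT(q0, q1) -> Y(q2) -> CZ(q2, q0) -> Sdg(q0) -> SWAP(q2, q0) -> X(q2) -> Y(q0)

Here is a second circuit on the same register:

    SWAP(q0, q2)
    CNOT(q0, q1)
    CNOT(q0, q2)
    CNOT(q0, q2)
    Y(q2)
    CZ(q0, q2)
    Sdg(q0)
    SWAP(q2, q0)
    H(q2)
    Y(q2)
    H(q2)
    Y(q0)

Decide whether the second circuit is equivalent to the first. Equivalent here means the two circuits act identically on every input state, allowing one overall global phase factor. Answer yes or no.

No — the two circuits implement different unitaries, even allowing a global phase.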